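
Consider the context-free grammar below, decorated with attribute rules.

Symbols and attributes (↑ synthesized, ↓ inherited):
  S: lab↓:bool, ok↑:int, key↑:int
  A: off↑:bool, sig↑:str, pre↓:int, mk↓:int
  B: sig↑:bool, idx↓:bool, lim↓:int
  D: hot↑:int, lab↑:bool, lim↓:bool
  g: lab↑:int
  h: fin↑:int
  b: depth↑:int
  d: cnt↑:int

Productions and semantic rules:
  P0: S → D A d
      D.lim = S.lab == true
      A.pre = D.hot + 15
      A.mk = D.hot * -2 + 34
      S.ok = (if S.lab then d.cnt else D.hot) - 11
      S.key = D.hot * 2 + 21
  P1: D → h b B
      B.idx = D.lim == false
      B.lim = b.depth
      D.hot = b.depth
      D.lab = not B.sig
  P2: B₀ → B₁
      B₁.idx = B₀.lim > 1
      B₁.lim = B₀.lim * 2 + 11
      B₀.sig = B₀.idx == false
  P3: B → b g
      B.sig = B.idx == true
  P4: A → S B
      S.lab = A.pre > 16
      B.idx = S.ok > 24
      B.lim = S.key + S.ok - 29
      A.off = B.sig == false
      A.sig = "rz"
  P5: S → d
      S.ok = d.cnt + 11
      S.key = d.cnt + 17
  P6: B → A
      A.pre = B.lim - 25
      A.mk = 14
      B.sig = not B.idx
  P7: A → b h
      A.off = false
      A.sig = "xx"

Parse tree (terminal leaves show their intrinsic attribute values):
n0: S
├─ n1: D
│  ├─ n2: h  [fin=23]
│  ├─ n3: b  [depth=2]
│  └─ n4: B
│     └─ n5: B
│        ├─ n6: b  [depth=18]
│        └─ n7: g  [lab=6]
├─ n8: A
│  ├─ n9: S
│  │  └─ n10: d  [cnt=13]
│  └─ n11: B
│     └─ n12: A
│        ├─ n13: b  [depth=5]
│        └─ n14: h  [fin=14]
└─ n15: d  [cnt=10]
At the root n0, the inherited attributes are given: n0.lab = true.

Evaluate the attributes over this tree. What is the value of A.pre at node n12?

1. n0.lab = true  [given at root]
2. n1.lim = true  [S.lab == true]
3. n2.fin = 23  [terminal]
4. n3.depth = 2  [terminal]
5. n4.idx = false  [D.lim == false]
6. n4.lim = 2  [b.depth]
7. n5.idx = true  [B₀.lim > 1]
8. n5.lim = 15  [B₀.lim * 2 + 11]
9. n6.depth = 18  [terminal]
10. n7.lab = 6  [terminal]
11. n5.sig = true  [B.idx == true]
12. n4.sig = true  [B₀.idx == false]
13. n1.hot = 2  [b.depth]
14. n1.lab = false  [not B.sig]
15. n8.pre = 17  [D.hot + 15]
16. n8.mk = 30  [D.hot * -2 + 34]
17. n9.lab = true  [A.pre > 16]
18. n10.cnt = 13  [terminal]
19. n9.ok = 24  [d.cnt + 11]
20. n9.key = 30  [d.cnt + 17]
21. n11.idx = false  [S.ok > 24]
22. n11.lim = 25  [S.key + S.ok - 29]
23. n12.pre = 0  [B.lim - 25]
24. n12.mk = 14  [14]
25. n13.depth = 5  [terminal]
26. n14.fin = 14  [terminal]
27. n12.off = false  [false]
28. n12.sig = "xx"  ["xx"]
29. n11.sig = true  [not B.idx]
30. n8.off = false  [B.sig == false]
31. n8.sig = "rz"  ["rz"]
32. n15.cnt = 10  [terminal]
33. n0.ok = -1  [(if S.lab then d.cnt else D.hot) - 11]
34. n0.key = 25  [D.hot * 2 + 21]

0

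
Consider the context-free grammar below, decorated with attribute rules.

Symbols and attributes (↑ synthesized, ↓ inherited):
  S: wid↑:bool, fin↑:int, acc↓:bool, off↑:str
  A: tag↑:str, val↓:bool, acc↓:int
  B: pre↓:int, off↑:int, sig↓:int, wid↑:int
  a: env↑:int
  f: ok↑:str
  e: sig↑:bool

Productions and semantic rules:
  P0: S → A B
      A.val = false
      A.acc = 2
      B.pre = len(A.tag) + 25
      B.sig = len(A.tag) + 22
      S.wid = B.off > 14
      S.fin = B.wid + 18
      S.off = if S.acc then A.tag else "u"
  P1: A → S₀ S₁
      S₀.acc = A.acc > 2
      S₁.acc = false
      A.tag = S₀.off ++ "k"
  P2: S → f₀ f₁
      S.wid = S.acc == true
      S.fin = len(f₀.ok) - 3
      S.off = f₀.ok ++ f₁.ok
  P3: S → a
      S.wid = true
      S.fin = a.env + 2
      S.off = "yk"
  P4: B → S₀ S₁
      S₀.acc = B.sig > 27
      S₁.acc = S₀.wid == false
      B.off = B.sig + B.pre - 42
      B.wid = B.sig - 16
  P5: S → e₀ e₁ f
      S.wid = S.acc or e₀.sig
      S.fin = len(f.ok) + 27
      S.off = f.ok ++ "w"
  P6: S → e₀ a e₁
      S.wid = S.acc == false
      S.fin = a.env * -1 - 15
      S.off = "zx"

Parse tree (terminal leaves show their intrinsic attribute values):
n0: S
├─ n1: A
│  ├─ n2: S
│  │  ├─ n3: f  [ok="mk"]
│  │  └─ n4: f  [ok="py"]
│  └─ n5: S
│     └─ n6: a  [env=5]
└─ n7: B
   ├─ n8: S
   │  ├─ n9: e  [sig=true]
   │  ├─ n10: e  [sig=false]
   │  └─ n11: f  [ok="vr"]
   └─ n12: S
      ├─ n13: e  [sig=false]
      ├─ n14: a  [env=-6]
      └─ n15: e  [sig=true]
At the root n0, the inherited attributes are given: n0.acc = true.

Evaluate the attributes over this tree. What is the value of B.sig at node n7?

1. n0.acc = true  [given at root]
2. n1.val = false  [false]
3. n1.acc = 2  [2]
4. n2.acc = false  [A.acc > 2]
5. n3.ok = "mk"  [terminal]
6. n4.ok = "py"  [terminal]
7. n2.wid = false  [S.acc == true]
8. n2.fin = -1  [len(f₀.ok) - 3]
9. n2.off = "mkpy"  [f₀.ok ++ f₁.ok]
10. n5.acc = false  [false]
11. n6.env = 5  [terminal]
12. n5.wid = true  [true]
13. n5.fin = 7  [a.env + 2]
14. n5.off = "yk"  ["yk"]
15. n1.tag = "mkpyk"  [S₀.off ++ "k"]
16. n7.pre = 30  [len(A.tag) + 25]
17. n7.sig = 27  [len(A.tag) + 22]
18. n8.acc = false  [B.sig > 27]
19. n9.sig = true  [terminal]
20. n10.sig = false  [terminal]
21. n11.ok = "vr"  [terminal]
22. n8.wid = true  [S.acc or e₀.sig]
23. n8.fin = 29  [len(f.ok) + 27]
24. n8.off = "vrw"  [f.ok ++ "w"]
25. n12.acc = false  [S₀.wid == false]
26. n13.sig = false  [terminal]
27. n14.env = -6  [terminal]
28. n15.sig = true  [terminal]
29. n12.wid = true  [S.acc == false]
30. n12.fin = -9  [a.env * -1 - 15]
31. n12.off = "zx"  ["zx"]
32. n7.off = 15  [B.sig + B.pre - 42]
33. n7.wid = 11  [B.sig - 16]
34. n0.wid = true  [B.off > 14]
35. n0.fin = 29  [B.wid + 18]
36. n0.off = "mkpyk"  [if S.acc then A.tag else "u"]

27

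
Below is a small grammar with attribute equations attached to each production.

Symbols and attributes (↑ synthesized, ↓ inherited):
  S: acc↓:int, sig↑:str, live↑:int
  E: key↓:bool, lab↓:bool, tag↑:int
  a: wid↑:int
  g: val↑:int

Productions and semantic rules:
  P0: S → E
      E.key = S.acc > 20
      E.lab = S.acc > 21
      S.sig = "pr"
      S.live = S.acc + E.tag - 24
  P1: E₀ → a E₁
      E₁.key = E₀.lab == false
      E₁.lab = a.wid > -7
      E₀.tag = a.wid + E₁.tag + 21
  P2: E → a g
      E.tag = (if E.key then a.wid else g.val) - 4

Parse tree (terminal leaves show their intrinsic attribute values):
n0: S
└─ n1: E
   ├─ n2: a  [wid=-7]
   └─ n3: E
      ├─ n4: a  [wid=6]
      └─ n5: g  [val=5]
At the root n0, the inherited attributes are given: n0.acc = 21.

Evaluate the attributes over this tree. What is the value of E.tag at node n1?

1. n0.acc = 21  [given at root]
2. n1.key = true  [S.acc > 20]
3. n1.lab = false  [S.acc > 21]
4. n2.wid = -7  [terminal]
5. n3.key = true  [E₀.lab == false]
6. n3.lab = false  [a.wid > -7]
7. n4.wid = 6  [terminal]
8. n5.val = 5  [terminal]
9. n3.tag = 2  [(if E.key then a.wid else g.val) - 4]
10. n1.tag = 16  [a.wid + E₁.tag + 21]
11. n0.sig = "pr"  ["pr"]
12. n0.live = 13  [S.acc + E.tag - 24]

16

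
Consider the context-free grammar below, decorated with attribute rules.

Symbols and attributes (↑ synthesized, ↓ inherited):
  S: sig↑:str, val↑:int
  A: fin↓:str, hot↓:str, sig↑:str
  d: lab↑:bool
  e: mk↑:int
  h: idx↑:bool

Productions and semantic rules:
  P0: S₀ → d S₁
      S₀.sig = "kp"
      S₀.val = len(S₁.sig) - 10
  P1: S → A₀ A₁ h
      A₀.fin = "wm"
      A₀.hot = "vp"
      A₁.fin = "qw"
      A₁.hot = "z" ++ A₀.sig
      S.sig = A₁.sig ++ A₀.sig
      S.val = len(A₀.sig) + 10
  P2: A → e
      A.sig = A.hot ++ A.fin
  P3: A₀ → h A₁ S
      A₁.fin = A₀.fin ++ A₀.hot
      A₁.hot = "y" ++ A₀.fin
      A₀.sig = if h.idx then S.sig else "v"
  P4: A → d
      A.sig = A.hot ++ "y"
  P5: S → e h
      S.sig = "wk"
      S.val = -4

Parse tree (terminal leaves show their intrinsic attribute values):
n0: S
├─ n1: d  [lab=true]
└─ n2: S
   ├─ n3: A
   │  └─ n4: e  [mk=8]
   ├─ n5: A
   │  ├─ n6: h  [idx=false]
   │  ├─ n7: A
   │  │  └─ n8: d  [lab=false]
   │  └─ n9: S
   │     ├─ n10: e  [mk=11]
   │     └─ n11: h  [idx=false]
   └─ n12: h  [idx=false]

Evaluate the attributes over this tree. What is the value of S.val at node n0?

-5

1. n1.lab = true  [terminal]
2. n3.fin = "wm"  ["wm"]
3. n3.hot = "vp"  ["vp"]
4. n4.mk = 8  [terminal]
5. n3.sig = "vpwm"  [A.hot ++ A.fin]
6. n5.fin = "qw"  ["qw"]
7. n5.hot = "zvpwm"  ["z" ++ A₀.sig]
8. n6.idx = false  [terminal]
9. n7.fin = "qwzvpwm"  [A₀.fin ++ A₀.hot]
10. n7.hot = "yqw"  ["y" ++ A₀.fin]
11. n8.lab = false  [terminal]
12. n7.sig = "yqwy"  [A.hot ++ "y"]
13. n10.mk = 11  [terminal]
14. n11.idx = false  [terminal]
15. n9.sig = "wk"  ["wk"]
16. n9.val = -4  [-4]
17. n5.sig = "v"  [if h.idx then S.sig else "v"]
18. n12.idx = false  [terminal]
19. n2.sig = "vvpwm"  [A₁.sig ++ A₀.sig]
20. n2.val = 14  [len(A₀.sig) + 10]
21. n0.sig = "kp"  ["kp"]
22. n0.val = -5  [len(S₁.sig) - 10]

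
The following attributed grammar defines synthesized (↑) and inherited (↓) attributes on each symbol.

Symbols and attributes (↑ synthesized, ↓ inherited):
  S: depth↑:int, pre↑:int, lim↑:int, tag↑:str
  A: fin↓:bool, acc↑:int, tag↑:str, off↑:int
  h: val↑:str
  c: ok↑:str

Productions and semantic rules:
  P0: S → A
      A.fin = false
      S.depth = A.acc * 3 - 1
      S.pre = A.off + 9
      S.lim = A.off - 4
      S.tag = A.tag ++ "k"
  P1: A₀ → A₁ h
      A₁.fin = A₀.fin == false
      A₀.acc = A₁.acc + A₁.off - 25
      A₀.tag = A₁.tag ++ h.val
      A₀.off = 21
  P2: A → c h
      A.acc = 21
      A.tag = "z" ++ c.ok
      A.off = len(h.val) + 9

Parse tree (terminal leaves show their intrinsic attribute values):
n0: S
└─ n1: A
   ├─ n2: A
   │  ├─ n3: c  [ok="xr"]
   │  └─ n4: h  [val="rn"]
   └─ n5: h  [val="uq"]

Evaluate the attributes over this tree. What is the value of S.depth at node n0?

20

1. n1.fin = false  [false]
2. n2.fin = true  [A₀.fin == false]
3. n3.ok = "xr"  [terminal]
4. n4.val = "rn"  [terminal]
5. n2.acc = 21  [21]
6. n2.tag = "zxr"  ["z" ++ c.ok]
7. n2.off = 11  [len(h.val) + 9]
8. n5.val = "uq"  [terminal]
9. n1.acc = 7  [A₁.acc + A₁.off - 25]
10. n1.tag = "zxruq"  [A₁.tag ++ h.val]
11. n1.off = 21  [21]
12. n0.depth = 20  [A.acc * 3 - 1]
13. n0.pre = 30  [A.off + 9]
14. n0.lim = 17  [A.off - 4]
15. n0.tag = "zxruqk"  [A.tag ++ "k"]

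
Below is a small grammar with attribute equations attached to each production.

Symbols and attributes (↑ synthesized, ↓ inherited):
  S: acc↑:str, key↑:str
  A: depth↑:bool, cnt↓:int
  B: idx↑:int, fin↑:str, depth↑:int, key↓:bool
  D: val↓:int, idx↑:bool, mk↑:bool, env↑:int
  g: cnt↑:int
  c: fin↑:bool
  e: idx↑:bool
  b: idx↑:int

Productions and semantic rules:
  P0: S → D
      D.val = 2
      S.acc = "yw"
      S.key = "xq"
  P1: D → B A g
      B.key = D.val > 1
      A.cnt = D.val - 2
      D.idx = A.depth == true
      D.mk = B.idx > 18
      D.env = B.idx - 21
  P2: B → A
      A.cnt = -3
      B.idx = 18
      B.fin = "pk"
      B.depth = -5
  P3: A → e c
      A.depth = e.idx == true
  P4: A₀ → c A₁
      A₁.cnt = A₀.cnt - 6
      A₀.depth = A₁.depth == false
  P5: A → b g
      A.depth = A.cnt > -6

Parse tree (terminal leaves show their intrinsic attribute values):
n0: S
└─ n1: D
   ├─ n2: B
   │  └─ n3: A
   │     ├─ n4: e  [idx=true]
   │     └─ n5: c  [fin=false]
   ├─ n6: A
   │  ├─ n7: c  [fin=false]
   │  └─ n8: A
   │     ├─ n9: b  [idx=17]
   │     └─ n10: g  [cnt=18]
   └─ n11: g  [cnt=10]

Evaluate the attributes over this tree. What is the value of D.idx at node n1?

1. n1.val = 2  [2]
2. n2.key = true  [D.val > 1]
3. n3.cnt = -3  [-3]
4. n4.idx = true  [terminal]
5. n5.fin = false  [terminal]
6. n3.depth = true  [e.idx == true]
7. n2.idx = 18  [18]
8. n2.fin = "pk"  ["pk"]
9. n2.depth = -5  [-5]
10. n6.cnt = 0  [D.val - 2]
11. n7.fin = false  [terminal]
12. n8.cnt = -6  [A₀.cnt - 6]
13. n9.idx = 17  [terminal]
14. n10.cnt = 18  [terminal]
15. n8.depth = false  [A.cnt > -6]
16. n6.depth = true  [A₁.depth == false]
17. n11.cnt = 10  [terminal]
18. n1.idx = true  [A.depth == true]
19. n1.mk = false  [B.idx > 18]
20. n1.env = -3  [B.idx - 21]
21. n0.acc = "yw"  ["yw"]
22. n0.key = "xq"  ["xq"]

true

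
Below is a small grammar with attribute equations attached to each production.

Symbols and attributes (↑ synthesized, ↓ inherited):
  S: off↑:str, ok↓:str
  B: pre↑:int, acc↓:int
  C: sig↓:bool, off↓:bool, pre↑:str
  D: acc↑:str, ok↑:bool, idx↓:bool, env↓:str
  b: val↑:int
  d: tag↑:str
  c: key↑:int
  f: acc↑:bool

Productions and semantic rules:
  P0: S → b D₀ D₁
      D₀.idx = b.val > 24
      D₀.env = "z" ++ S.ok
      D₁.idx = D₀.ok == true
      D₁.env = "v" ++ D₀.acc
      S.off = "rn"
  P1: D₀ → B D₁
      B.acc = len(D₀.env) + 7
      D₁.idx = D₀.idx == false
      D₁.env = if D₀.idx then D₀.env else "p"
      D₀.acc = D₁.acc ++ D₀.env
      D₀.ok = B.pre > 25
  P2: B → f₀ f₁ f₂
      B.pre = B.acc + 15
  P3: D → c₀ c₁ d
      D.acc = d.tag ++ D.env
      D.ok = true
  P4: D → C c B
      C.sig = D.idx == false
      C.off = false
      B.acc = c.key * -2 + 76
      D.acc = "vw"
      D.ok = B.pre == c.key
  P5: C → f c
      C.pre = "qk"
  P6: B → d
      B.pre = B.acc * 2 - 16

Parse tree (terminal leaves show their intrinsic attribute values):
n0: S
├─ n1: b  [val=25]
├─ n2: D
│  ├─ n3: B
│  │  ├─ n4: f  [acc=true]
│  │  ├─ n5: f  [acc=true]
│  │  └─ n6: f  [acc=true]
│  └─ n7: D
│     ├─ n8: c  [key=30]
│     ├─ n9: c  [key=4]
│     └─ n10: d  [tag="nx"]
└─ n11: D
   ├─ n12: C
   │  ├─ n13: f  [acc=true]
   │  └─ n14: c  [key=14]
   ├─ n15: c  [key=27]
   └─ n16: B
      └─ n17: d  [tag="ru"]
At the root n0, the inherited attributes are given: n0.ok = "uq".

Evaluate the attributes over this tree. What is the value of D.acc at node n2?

1. n0.ok = "uq"  [given at root]
2. n1.val = 25  [terminal]
3. n2.idx = true  [b.val > 24]
4. n2.env = "zuq"  ["z" ++ S.ok]
5. n3.acc = 10  [len(D₀.env) + 7]
6. n4.acc = true  [terminal]
7. n5.acc = true  [terminal]
8. n6.acc = true  [terminal]
9. n3.pre = 25  [B.acc + 15]
10. n7.idx = false  [D₀.idx == false]
11. n7.env = "zuq"  [if D₀.idx then D₀.env else "p"]
12. n8.key = 30  [terminal]
13. n9.key = 4  [terminal]
14. n10.tag = "nx"  [terminal]
15. n7.acc = "nxzuq"  [d.tag ++ D.env]
16. n7.ok = true  [true]
17. n2.acc = "nxzuqzuq"  [D₁.acc ++ D₀.env]
18. n2.ok = false  [B.pre > 25]
19. n11.idx = false  [D₀.ok == true]
20. n11.env = "vnxzuqzuq"  ["v" ++ D₀.acc]
21. n12.sig = true  [D.idx == false]
22. n12.off = false  [false]
23. n13.acc = true  [terminal]
24. n14.key = 14  [terminal]
25. n12.pre = "qk"  ["qk"]
26. n15.key = 27  [terminal]
27. n16.acc = 22  [c.key * -2 + 76]
28. n17.tag = "ru"  [terminal]
29. n16.pre = 28  [B.acc * 2 - 16]
30. n11.acc = "vw"  ["vw"]
31. n11.ok = false  [B.pre == c.key]
32. n0.off = "rn"  ["rn"]

"nxzuqzuq"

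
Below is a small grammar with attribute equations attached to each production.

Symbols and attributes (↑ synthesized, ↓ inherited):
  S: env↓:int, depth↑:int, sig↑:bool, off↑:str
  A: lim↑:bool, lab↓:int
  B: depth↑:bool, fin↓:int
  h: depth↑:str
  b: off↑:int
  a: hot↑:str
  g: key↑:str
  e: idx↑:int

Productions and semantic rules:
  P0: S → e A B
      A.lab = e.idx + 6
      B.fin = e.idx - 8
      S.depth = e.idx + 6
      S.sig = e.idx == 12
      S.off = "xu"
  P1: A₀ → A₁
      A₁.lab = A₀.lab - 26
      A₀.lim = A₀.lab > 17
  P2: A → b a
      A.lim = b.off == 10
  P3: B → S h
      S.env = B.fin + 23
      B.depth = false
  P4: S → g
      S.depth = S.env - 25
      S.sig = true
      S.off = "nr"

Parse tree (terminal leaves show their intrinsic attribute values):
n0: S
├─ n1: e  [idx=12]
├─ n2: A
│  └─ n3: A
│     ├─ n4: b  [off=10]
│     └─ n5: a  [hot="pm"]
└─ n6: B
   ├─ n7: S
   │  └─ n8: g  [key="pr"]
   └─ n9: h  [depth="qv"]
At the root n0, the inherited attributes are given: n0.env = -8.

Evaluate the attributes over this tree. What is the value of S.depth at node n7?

2

1. n0.env = -8  [given at root]
2. n1.idx = 12  [terminal]
3. n2.lab = 18  [e.idx + 6]
4. n3.lab = -8  [A₀.lab - 26]
5. n4.off = 10  [terminal]
6. n5.hot = "pm"  [terminal]
7. n3.lim = true  [b.off == 10]
8. n2.lim = true  [A₀.lab > 17]
9. n6.fin = 4  [e.idx - 8]
10. n7.env = 27  [B.fin + 23]
11. n8.key = "pr"  [terminal]
12. n7.depth = 2  [S.env - 25]
13. n7.sig = true  [true]
14. n7.off = "nr"  ["nr"]
15. n9.depth = "qv"  [terminal]
16. n6.depth = false  [false]
17. n0.depth = 18  [e.idx + 6]
18. n0.sig = true  [e.idx == 12]
19. n0.off = "xu"  ["xu"]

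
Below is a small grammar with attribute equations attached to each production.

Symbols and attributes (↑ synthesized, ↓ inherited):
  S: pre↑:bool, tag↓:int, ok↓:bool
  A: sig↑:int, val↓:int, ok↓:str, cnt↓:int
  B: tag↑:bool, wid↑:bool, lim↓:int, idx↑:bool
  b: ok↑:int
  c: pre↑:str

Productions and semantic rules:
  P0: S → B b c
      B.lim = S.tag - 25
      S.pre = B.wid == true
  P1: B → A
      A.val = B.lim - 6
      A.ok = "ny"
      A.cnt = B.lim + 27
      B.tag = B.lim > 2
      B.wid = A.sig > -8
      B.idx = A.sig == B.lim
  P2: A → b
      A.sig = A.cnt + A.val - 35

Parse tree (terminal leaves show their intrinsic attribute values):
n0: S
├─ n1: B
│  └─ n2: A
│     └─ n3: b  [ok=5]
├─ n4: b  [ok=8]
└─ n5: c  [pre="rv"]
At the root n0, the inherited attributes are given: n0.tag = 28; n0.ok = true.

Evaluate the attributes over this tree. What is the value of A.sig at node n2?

1. n0.tag = 28  [given at root]
2. n0.ok = true  [given at root]
3. n1.lim = 3  [S.tag - 25]
4. n2.val = -3  [B.lim - 6]
5. n2.ok = "ny"  ["ny"]
6. n2.cnt = 30  [B.lim + 27]
7. n3.ok = 5  [terminal]
8. n2.sig = -8  [A.cnt + A.val - 35]
9. n1.tag = true  [B.lim > 2]
10. n1.wid = false  [A.sig > -8]
11. n1.idx = false  [A.sig == B.lim]
12. n4.ok = 8  [terminal]
13. n5.pre = "rv"  [terminal]
14. n0.pre = false  [B.wid == true]

-8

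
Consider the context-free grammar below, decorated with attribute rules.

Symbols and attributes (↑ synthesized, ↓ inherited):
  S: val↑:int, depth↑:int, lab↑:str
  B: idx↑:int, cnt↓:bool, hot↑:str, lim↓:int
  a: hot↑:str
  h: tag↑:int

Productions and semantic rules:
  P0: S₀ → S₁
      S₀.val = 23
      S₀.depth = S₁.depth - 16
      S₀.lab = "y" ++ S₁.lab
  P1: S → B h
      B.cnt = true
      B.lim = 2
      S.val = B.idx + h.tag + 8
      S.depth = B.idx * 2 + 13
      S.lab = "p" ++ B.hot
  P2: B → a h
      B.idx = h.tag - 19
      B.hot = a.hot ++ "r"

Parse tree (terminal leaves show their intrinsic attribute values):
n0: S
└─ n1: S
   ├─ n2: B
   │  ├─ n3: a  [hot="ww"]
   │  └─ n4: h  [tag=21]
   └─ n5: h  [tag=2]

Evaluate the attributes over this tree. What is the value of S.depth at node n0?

1

1. n2.cnt = true  [true]
2. n2.lim = 2  [2]
3. n3.hot = "ww"  [terminal]
4. n4.tag = 21  [terminal]
5. n2.idx = 2  [h.tag - 19]
6. n2.hot = "wwr"  [a.hot ++ "r"]
7. n5.tag = 2  [terminal]
8. n1.val = 12  [B.idx + h.tag + 8]
9. n1.depth = 17  [B.idx * 2 + 13]
10. n1.lab = "pwwr"  ["p" ++ B.hot]
11. n0.val = 23  [23]
12. n0.depth = 1  [S₁.depth - 16]
13. n0.lab = "ypwwr"  ["y" ++ S₁.lab]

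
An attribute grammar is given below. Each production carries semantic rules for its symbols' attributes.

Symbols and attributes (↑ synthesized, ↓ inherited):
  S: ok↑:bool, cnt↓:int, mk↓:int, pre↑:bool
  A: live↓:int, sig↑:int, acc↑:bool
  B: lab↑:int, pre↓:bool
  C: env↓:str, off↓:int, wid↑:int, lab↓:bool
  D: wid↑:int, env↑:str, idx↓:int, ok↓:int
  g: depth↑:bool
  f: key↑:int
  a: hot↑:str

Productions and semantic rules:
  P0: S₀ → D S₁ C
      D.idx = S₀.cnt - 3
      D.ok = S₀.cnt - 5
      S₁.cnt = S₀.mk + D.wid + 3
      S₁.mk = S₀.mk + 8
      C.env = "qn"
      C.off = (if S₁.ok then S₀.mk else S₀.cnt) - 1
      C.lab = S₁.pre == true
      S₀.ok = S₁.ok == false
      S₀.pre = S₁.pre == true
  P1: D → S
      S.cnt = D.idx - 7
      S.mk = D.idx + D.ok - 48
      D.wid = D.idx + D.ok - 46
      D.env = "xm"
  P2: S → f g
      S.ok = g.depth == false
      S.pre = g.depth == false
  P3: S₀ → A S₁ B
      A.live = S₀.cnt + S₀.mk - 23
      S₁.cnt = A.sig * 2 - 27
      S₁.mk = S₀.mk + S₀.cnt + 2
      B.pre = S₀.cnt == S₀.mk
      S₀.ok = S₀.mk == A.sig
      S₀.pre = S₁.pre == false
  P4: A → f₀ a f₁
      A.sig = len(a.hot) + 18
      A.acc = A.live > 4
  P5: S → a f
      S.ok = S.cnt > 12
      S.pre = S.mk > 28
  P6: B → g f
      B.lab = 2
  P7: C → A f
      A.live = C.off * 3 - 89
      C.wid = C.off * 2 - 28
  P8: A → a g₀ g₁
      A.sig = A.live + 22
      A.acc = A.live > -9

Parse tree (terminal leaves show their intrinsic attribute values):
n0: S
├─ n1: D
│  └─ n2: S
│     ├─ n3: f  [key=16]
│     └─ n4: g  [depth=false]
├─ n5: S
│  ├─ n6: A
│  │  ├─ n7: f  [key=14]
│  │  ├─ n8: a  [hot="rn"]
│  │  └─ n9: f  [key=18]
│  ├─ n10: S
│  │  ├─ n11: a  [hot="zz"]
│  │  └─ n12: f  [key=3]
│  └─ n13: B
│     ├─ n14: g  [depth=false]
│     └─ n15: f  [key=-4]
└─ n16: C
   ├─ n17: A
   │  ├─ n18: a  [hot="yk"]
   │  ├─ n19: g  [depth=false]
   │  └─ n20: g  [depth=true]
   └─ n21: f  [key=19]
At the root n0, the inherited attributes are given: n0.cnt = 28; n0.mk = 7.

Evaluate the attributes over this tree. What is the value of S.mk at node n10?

1. n0.cnt = 28  [given at root]
2. n0.mk = 7  [given at root]
3. n1.idx = 25  [S₀.cnt - 3]
4. n1.ok = 23  [S₀.cnt - 5]
5. n2.cnt = 18  [D.idx - 7]
6. n2.mk = 0  [D.idx + D.ok - 48]
7. n3.key = 16  [terminal]
8. n4.depth = false  [terminal]
9. n2.ok = true  [g.depth == false]
10. n2.pre = true  [g.depth == false]
11. n1.wid = 2  [D.idx + D.ok - 46]
12. n1.env = "xm"  ["xm"]
13. n5.cnt = 12  [S₀.mk + D.wid + 3]
14. n5.mk = 15  [S₀.mk + 8]
15. n6.live = 4  [S₀.cnt + S₀.mk - 23]
16. n7.key = 14  [terminal]
17. n8.hot = "rn"  [terminal]
18. n9.key = 18  [terminal]
19. n6.sig = 20  [len(a.hot) + 18]
20. n6.acc = false  [A.live > 4]
21. n10.cnt = 13  [A.sig * 2 - 27]
22. n10.mk = 29  [S₀.mk + S₀.cnt + 2]
23. n11.hot = "zz"  [terminal]
24. n12.key = 3  [terminal]
25. n10.ok = true  [S.cnt > 12]
26. n10.pre = true  [S.mk > 28]
27. n13.pre = false  [S₀.cnt == S₀.mk]
28. n14.depth = false  [terminal]
29. n15.key = -4  [terminal]
30. n13.lab = 2  [2]
31. n5.ok = false  [S₀.mk == A.sig]
32. n5.pre = false  [S₁.pre == false]
33. n16.env = "qn"  ["qn"]
34. n16.off = 27  [(if S₁.ok then S₀.mk else S₀.cnt) - 1]
35. n16.lab = false  [S₁.pre == true]
36. n17.live = -8  [C.off * 3 - 89]
37. n18.hot = "yk"  [terminal]
38. n19.depth = false  [terminal]
39. n20.depth = true  [terminal]
40. n17.sig = 14  [A.live + 22]
41. n17.acc = true  [A.live > -9]
42. n21.key = 19  [terminal]
43. n16.wid = 26  [C.off * 2 - 28]
44. n0.ok = true  [S₁.ok == false]
45. n0.pre = false  [S₁.pre == true]

29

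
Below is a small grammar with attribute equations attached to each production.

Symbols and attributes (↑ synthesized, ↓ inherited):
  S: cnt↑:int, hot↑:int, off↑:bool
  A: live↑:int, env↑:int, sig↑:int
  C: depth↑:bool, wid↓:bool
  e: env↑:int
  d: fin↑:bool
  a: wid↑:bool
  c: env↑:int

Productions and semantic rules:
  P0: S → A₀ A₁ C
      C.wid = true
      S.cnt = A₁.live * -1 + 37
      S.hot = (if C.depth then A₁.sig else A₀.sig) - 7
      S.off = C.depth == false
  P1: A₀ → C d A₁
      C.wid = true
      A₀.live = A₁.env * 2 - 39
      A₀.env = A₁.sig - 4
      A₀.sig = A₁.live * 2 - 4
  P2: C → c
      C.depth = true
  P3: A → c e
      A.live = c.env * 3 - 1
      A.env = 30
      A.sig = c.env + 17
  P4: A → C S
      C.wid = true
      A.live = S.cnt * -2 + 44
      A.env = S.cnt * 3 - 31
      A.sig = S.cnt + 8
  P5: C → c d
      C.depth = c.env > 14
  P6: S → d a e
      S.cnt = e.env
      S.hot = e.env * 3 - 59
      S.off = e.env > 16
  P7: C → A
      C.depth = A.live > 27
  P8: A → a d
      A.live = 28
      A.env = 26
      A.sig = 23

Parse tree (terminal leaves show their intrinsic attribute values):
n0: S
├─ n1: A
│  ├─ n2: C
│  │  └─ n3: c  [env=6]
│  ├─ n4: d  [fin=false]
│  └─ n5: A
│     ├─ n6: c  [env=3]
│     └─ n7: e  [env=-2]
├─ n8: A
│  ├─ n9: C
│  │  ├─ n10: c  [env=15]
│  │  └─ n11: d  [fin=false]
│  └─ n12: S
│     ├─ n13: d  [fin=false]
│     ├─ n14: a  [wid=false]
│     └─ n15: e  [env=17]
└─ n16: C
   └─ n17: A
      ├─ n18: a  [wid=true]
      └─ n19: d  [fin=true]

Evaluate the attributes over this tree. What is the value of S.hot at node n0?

1. n2.wid = true  [true]
2. n3.env = 6  [terminal]
3. n2.depth = true  [true]
4. n4.fin = false  [terminal]
5. n6.env = 3  [terminal]
6. n7.env = -2  [terminal]
7. n5.live = 8  [c.env * 3 - 1]
8. n5.env = 30  [30]
9. n5.sig = 20  [c.env + 17]
10. n1.live = 21  [A₁.env * 2 - 39]
11. n1.env = 16  [A₁.sig - 4]
12. n1.sig = 12  [A₁.live * 2 - 4]
13. n9.wid = true  [true]
14. n10.env = 15  [terminal]
15. n11.fin = false  [terminal]
16. n9.depth = true  [c.env > 14]
17. n13.fin = false  [terminal]
18. n14.wid = false  [terminal]
19. n15.env = 17  [terminal]
20. n12.cnt = 17  [e.env]
21. n12.hot = -8  [e.env * 3 - 59]
22. n12.off = true  [e.env > 16]
23. n8.live = 10  [S.cnt * -2 + 44]
24. n8.env = 20  [S.cnt * 3 - 31]
25. n8.sig = 25  [S.cnt + 8]
26. n16.wid = true  [true]
27. n18.wid = true  [terminal]
28. n19.fin = true  [terminal]
29. n17.live = 28  [28]
30. n17.env = 26  [26]
31. n17.sig = 23  [23]
32. n16.depth = true  [A.live > 27]
33. n0.cnt = 27  [A₁.live * -1 + 37]
34. n0.hot = 18  [(if C.depth then A₁.sig else A₀.sig) - 7]
35. n0.off = false  [C.depth == false]

18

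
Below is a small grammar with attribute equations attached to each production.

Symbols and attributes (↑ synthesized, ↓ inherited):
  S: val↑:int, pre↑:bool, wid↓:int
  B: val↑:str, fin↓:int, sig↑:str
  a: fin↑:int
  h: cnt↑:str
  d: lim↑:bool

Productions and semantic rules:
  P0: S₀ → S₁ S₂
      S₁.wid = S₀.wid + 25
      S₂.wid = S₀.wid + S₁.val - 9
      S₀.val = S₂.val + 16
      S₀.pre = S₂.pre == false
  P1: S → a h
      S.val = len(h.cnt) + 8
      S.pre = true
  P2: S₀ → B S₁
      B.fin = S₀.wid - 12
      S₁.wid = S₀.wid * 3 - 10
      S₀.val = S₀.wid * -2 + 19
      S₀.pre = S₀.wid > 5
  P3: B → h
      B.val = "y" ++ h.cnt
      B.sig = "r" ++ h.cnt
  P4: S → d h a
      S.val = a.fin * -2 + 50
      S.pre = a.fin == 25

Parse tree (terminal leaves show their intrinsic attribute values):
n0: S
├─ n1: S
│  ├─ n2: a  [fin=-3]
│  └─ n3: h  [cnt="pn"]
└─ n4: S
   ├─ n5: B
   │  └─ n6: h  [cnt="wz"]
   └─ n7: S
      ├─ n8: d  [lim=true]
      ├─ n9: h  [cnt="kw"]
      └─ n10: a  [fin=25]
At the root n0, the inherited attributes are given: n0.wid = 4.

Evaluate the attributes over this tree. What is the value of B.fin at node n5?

-7

1. n0.wid = 4  [given at root]
2. n1.wid = 29  [S₀.wid + 25]
3. n2.fin = -3  [terminal]
4. n3.cnt = "pn"  [terminal]
5. n1.val = 10  [len(h.cnt) + 8]
6. n1.pre = true  [true]
7. n4.wid = 5  [S₀.wid + S₁.val - 9]
8. n5.fin = -7  [S₀.wid - 12]
9. n6.cnt = "wz"  [terminal]
10. n5.val = "ywz"  ["y" ++ h.cnt]
11. n5.sig = "rwz"  ["r" ++ h.cnt]
12. n7.wid = 5  [S₀.wid * 3 - 10]
13. n8.lim = true  [terminal]
14. n9.cnt = "kw"  [terminal]
15. n10.fin = 25  [terminal]
16. n7.val = 0  [a.fin * -2 + 50]
17. n7.pre = true  [a.fin == 25]
18. n4.val = 9  [S₀.wid * -2 + 19]
19. n4.pre = false  [S₀.wid > 5]
20. n0.val = 25  [S₂.val + 16]
21. n0.pre = true  [S₂.pre == false]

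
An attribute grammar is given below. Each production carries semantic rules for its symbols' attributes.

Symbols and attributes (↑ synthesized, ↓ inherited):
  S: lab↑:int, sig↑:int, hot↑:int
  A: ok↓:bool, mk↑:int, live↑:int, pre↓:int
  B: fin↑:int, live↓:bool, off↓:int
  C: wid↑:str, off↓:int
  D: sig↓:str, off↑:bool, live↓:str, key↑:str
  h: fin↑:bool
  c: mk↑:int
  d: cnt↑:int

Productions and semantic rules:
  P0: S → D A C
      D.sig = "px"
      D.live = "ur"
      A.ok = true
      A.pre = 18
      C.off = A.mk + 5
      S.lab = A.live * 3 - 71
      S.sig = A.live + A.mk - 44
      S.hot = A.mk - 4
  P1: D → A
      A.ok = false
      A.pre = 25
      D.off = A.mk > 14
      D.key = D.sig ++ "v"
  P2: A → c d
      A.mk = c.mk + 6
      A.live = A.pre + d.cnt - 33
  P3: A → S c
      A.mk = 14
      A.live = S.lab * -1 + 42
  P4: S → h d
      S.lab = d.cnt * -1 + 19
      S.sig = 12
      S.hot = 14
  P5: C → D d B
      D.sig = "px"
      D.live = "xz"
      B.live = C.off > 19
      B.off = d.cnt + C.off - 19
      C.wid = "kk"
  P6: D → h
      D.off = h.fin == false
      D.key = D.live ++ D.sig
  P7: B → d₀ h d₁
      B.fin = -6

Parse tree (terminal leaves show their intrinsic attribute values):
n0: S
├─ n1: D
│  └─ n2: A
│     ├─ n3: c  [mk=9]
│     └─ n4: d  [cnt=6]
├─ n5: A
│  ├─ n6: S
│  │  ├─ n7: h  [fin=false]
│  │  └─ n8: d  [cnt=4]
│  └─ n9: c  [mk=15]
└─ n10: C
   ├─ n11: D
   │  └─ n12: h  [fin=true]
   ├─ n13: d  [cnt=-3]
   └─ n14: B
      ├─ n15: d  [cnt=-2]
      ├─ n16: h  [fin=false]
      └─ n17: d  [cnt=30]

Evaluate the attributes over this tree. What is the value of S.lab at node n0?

1. n1.sig = "px"  ["px"]
2. n1.live = "ur"  ["ur"]
3. n2.ok = false  [false]
4. n2.pre = 25  [25]
5. n3.mk = 9  [terminal]
6. n4.cnt = 6  [terminal]
7. n2.mk = 15  [c.mk + 6]
8. n2.live = -2  [A.pre + d.cnt - 33]
9. n1.off = true  [A.mk > 14]
10. n1.key = "pxv"  [D.sig ++ "v"]
11. n5.ok = true  [true]
12. n5.pre = 18  [18]
13. n7.fin = false  [terminal]
14. n8.cnt = 4  [terminal]
15. n6.lab = 15  [d.cnt * -1 + 19]
16. n6.sig = 12  [12]
17. n6.hot = 14  [14]
18. n9.mk = 15  [terminal]
19. n5.mk = 14  [14]
20. n5.live = 27  [S.lab * -1 + 42]
21. n10.off = 19  [A.mk + 5]
22. n11.sig = "px"  ["px"]
23. n11.live = "xz"  ["xz"]
24. n12.fin = true  [terminal]
25. n11.off = false  [h.fin == false]
26. n11.key = "xzpx"  [D.live ++ D.sig]
27. n13.cnt = -3  [terminal]
28. n14.live = false  [C.off > 19]
29. n14.off = -3  [d.cnt + C.off - 19]
30. n15.cnt = -2  [terminal]
31. n16.fin = false  [terminal]
32. n17.cnt = 30  [terminal]
33. n14.fin = -6  [-6]
34. n10.wid = "kk"  ["kk"]
35. n0.lab = 10  [A.live * 3 - 71]
36. n0.sig = -3  [A.live + A.mk - 44]
37. n0.hot = 10  [A.mk - 4]

10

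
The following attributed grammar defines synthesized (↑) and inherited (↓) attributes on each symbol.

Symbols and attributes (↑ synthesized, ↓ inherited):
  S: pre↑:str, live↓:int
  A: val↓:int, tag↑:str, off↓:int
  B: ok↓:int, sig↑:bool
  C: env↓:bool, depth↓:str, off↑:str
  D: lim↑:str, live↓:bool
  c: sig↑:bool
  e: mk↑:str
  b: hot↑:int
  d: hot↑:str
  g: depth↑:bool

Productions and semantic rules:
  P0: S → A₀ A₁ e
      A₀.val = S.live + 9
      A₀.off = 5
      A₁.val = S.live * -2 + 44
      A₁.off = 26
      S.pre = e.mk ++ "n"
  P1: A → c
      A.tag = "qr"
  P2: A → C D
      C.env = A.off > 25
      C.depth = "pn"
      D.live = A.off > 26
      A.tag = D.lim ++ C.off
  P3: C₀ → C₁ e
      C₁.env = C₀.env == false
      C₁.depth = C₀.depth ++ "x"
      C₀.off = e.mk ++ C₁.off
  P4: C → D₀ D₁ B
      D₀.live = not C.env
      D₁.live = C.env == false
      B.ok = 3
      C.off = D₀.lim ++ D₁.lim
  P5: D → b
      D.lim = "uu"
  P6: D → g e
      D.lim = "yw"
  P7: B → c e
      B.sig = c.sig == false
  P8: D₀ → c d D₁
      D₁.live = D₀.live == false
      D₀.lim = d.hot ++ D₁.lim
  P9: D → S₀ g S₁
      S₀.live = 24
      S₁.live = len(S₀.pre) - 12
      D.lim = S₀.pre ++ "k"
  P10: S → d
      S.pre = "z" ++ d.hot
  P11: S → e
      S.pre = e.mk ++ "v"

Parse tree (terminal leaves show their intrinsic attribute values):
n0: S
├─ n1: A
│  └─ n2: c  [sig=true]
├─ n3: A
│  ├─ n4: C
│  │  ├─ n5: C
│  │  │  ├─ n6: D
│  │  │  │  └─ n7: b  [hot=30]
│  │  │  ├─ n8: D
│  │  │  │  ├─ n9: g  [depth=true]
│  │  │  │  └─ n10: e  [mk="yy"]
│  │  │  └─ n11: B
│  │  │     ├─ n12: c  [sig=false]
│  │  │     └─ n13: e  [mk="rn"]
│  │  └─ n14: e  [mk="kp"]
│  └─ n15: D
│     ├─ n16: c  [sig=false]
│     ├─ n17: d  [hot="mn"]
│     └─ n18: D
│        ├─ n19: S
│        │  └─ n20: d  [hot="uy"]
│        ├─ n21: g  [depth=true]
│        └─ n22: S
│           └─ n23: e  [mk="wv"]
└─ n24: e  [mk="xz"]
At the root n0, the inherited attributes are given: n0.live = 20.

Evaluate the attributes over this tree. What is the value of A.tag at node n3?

"mnzuykkpuuyw"

1. n0.live = 20  [given at root]
2. n1.val = 29  [S.live + 9]
3. n1.off = 5  [5]
4. n2.sig = true  [terminal]
5. n1.tag = "qr"  ["qr"]
6. n3.val = 4  [S.live * -2 + 44]
7. n3.off = 26  [26]
8. n4.env = true  [A.off > 25]
9. n4.depth = "pn"  ["pn"]
10. n5.env = false  [C₀.env == false]
11. n5.depth = "pnx"  [C₀.depth ++ "x"]
12. n6.live = true  [not C.env]
13. n7.hot = 30  [terminal]
14. n6.lim = "uu"  ["uu"]
15. n8.live = true  [C.env == false]
16. n9.depth = true  [terminal]
17. n10.mk = "yy"  [terminal]
18. n8.lim = "yw"  ["yw"]
19. n11.ok = 3  [3]
20. n12.sig = false  [terminal]
21. n13.mk = "rn"  [terminal]
22. n11.sig = true  [c.sig == false]
23. n5.off = "uuyw"  [D₀.lim ++ D₁.lim]
24. n14.mk = "kp"  [terminal]
25. n4.off = "kpuuyw"  [e.mk ++ C₁.off]
26. n15.live = false  [A.off > 26]
27. n16.sig = false  [terminal]
28. n17.hot = "mn"  [terminal]
29. n18.live = true  [D₀.live == false]
30. n19.live = 24  [24]
31. n20.hot = "uy"  [terminal]
32. n19.pre = "zuy"  ["z" ++ d.hot]
33. n21.depth = true  [terminal]
34. n22.live = -9  [len(S₀.pre) - 12]
35. n23.mk = "wv"  [terminal]
36. n22.pre = "wvv"  [e.mk ++ "v"]
37. n18.lim = "zuyk"  [S₀.pre ++ "k"]
38. n15.lim = "mnzuyk"  [d.hot ++ D₁.lim]
39. n3.tag = "mnzuykkpuuyw"  [D.lim ++ C.off]
40. n24.mk = "xz"  [terminal]
41. n0.pre = "xzn"  [e.mk ++ "n"]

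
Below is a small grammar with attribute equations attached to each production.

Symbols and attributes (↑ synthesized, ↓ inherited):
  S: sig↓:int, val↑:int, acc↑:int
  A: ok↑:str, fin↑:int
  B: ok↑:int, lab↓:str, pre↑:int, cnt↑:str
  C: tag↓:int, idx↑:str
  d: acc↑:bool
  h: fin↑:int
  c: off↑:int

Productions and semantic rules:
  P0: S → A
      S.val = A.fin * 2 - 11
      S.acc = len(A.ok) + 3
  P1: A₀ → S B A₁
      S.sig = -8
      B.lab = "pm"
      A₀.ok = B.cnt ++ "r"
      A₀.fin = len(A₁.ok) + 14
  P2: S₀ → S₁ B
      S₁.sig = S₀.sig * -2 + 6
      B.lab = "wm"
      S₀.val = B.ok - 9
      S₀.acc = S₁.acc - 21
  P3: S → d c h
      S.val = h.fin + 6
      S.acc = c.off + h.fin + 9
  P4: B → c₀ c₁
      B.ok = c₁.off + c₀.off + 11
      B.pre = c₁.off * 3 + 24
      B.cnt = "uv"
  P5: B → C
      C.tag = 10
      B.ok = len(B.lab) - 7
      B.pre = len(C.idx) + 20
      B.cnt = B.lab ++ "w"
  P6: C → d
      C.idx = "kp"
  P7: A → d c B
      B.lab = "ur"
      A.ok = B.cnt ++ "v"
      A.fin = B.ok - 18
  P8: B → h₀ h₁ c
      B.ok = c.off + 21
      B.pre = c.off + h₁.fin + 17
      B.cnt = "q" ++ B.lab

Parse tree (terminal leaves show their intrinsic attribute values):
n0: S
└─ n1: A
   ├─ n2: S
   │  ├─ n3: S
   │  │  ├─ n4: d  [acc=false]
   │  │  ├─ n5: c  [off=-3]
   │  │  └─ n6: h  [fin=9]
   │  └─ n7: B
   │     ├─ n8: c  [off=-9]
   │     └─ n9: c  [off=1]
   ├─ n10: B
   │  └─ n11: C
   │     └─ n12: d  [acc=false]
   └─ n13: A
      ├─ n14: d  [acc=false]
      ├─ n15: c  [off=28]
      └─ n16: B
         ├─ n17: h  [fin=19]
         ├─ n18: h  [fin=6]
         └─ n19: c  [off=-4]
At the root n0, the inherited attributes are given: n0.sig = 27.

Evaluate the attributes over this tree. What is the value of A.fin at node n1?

18

1. n0.sig = 27  [given at root]
2. n2.sig = -8  [-8]
3. n3.sig = 22  [S₀.sig * -2 + 6]
4. n4.acc = false  [terminal]
5. n5.off = -3  [terminal]
6. n6.fin = 9  [terminal]
7. n3.val = 15  [h.fin + 6]
8. n3.acc = 15  [c.off + h.fin + 9]
9. n7.lab = "wm"  ["wm"]
10. n8.off = -9  [terminal]
11. n9.off = 1  [terminal]
12. n7.ok = 3  [c₁.off + c₀.off + 11]
13. n7.pre = 27  [c₁.off * 3 + 24]
14. n7.cnt = "uv"  ["uv"]
15. n2.val = -6  [B.ok - 9]
16. n2.acc = -6  [S₁.acc - 21]
17. n10.lab = "pm"  ["pm"]
18. n11.tag = 10  [10]
19. n12.acc = false  [terminal]
20. n11.idx = "kp"  ["kp"]
21. n10.ok = -5  [len(B.lab) - 7]
22. n10.pre = 22  [len(C.idx) + 20]
23. n10.cnt = "pmw"  [B.lab ++ "w"]
24. n14.acc = false  [terminal]
25. n15.off = 28  [terminal]
26. n16.lab = "ur"  ["ur"]
27. n17.fin = 19  [terminal]
28. n18.fin = 6  [terminal]
29. n19.off = -4  [terminal]
30. n16.ok = 17  [c.off + 21]
31. n16.pre = 19  [c.off + h₁.fin + 17]
32. n16.cnt = "qur"  ["q" ++ B.lab]
33. n13.ok = "qurv"  [B.cnt ++ "v"]
34. n13.fin = -1  [B.ok - 18]
35. n1.ok = "pmwr"  [B.cnt ++ "r"]
36. n1.fin = 18  [len(A₁.ok) + 14]
37. n0.val = 25  [A.fin * 2 - 11]
38. n0.acc = 7  [len(A.ok) + 3]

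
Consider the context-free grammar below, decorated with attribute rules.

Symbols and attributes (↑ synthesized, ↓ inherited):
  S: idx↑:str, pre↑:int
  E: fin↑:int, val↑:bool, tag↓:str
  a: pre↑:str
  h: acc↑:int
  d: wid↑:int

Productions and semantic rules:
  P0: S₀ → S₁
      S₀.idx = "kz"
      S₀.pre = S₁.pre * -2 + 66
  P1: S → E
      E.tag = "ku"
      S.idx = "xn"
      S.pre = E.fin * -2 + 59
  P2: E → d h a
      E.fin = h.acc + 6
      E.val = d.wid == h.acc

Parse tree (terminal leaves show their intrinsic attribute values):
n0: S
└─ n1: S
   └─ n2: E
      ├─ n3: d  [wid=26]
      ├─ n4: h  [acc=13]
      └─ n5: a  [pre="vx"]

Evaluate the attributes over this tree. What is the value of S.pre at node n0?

24

1. n2.tag = "ku"  ["ku"]
2. n3.wid = 26  [terminal]
3. n4.acc = 13  [terminal]
4. n5.pre = "vx"  [terminal]
5. n2.fin = 19  [h.acc + 6]
6. n2.val = false  [d.wid == h.acc]
7. n1.idx = "xn"  ["xn"]
8. n1.pre = 21  [E.fin * -2 + 59]
9. n0.idx = "kz"  ["kz"]
10. n0.pre = 24  [S₁.pre * -2 + 66]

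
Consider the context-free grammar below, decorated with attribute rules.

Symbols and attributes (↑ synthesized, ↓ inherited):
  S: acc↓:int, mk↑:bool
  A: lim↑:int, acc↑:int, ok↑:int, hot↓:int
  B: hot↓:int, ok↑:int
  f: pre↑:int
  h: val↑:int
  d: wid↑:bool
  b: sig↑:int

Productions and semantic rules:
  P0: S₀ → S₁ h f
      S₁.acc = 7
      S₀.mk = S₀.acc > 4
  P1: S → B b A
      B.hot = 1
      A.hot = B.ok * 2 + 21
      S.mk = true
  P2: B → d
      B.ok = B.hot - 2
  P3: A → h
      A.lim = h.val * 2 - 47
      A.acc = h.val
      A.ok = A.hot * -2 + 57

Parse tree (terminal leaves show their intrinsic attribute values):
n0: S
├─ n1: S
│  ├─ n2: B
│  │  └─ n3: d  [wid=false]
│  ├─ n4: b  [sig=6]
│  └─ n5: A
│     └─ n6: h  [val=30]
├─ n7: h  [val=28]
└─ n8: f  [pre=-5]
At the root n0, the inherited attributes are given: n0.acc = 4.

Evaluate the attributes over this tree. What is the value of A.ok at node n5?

19

1. n0.acc = 4  [given at root]
2. n1.acc = 7  [7]
3. n2.hot = 1  [1]
4. n3.wid = false  [terminal]
5. n2.ok = -1  [B.hot - 2]
6. n4.sig = 6  [terminal]
7. n5.hot = 19  [B.ok * 2 + 21]
8. n6.val = 30  [terminal]
9. n5.lim = 13  [h.val * 2 - 47]
10. n5.acc = 30  [h.val]
11. n5.ok = 19  [A.hot * -2 + 57]
12. n1.mk = true  [true]
13. n7.val = 28  [terminal]
14. n8.pre = -5  [terminal]
15. n0.mk = false  [S₀.acc > 4]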